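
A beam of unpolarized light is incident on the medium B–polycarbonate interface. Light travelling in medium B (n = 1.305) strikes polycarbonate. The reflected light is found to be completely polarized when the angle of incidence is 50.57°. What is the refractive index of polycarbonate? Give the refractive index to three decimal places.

n ≈ 1.587

Brewster's law: tan θ_B = n₂/n₁ (light incident in medium B, refracted into polycarbonate).
n₂ = n₁ tan θ_B = 1.305 × tan 50.57° = 1.587.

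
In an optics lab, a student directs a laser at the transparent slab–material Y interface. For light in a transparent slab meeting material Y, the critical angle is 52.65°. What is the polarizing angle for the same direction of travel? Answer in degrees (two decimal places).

θ_B ≈ 38.48°

sin θ_c = n₂/n₁, so n₂/n₁ = sin 52.65° = 0.7949.
Brewster: tan θ_B = n₂/n₁ = 0.7949.
θ_B = arctan(0.7949) = 38.48°.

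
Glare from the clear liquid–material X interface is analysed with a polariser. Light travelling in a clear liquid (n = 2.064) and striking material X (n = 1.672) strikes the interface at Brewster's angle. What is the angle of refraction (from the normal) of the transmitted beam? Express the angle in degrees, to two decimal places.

θ_t ≈ 50.99°

First find Brewster's angle: tan θ_B = 1.672/2.064 = 0.8101, giving θ_B = 39.01°.
Since θ_B + θ_t = 90° at Brewster incidence, θ_t = 90° − 39.01° = 50.99°.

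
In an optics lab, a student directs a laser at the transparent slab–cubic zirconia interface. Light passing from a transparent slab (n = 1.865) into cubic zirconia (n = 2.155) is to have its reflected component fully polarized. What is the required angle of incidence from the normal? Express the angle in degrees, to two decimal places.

The reflected p-component vanishes when tan θ_B = n₂/n₁.
Brewster's condition: tan θ_B = n₂/n₁ = 2.155/1.865 = 1.1555. Taking the arctangent, θ_B = 49.13°.

θ_B ≈ 49.13°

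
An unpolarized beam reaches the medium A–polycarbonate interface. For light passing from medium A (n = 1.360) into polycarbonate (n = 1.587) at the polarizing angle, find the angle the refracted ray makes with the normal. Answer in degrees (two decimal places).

tan θ_B = n₂/n₁ = 1.587/1.360 = 1.1669, so θ_B = 49.40°.
Since θ_B + θ_t = 90° at Brewster incidence, θ_t = 90° − 49.40° = 40.60°.

θ_t ≈ 40.60°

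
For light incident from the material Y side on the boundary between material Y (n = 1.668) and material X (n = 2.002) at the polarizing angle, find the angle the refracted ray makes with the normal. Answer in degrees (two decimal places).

θ_B = arctan(n₂/n₁) = arctan(2.002/1.668) = 50.20°.
The refracted ray is perpendicular to the reflected ray, so θ_t = 90° − θ_B = 39.80°.

θ_t ≈ 39.80°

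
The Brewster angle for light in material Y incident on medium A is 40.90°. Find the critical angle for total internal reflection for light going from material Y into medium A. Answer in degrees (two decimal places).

n₂/n₁ = tan 40.90° = 0.8662; the critical angle satisfies sin θ_c = n₂/n₁.
θ_c = arcsin(0.8662) = 60.02°.

θ_c ≈ 60.02°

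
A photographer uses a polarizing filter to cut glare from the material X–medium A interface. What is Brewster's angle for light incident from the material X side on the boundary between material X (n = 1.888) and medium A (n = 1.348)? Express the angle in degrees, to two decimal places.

θ_B ≈ 35.53°

Here n₂/n₁ = 1.348/1.888 = 0.7140, and Brewster's law gives tan θ_B = n₂/n₁.
So θ_B = arctan 0.7140 = 35.53°.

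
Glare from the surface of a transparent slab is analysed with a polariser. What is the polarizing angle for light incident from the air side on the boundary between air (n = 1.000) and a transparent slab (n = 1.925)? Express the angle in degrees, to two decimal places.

Here n₂/n₁ = 1.925/1.000 = 1.9250, and Brewster's law gives tan θ_B = n₂/n₁.
θ_B = arctan(1.9250) = 62.55°.

θ_B ≈ 62.55°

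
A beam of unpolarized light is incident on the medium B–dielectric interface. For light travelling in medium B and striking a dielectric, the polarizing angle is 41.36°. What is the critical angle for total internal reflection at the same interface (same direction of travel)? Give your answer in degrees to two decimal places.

θ_c ≈ 61.69°

tan θ_B = n₂/n₁ = tan 41.36° = 0.8804.
Total internal reflection: sin θ_c = n₂/n₁ = 0.8804.
θ_c = arcsin(0.8804) = 61.69°.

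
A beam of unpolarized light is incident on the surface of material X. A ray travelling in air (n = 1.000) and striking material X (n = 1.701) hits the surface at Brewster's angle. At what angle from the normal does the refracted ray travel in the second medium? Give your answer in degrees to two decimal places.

θ_t ≈ 30.45°

tan θ_B = n₂/n₁ = 1.701/1.000 = 1.7010, so θ_B = 59.55°.
At Brewster's angle the reflected and refracted rays are perpendicular, so θ_t = 90° − θ_B = 90° − 59.55° = 30.45°.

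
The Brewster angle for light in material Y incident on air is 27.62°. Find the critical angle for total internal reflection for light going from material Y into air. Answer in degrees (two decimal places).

n₂/n₁ = tan 27.62° = 0.5232; the critical angle satisfies sin θ_c = n₂/n₁.
θ_c = arcsin(0.5232) = 31.55°.

θ_c ≈ 31.55°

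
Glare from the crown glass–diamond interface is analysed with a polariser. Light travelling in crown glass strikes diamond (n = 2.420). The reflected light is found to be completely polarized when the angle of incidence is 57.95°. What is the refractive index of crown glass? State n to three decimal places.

Full polarization of the reflected beam means tan θ_B = n₂/n₁, where n₁ is the incident medium (crown glass).
n₁ = n₂ / tan θ_B = 2.420 / tan 57.95° = 1.515.

n ≈ 1.515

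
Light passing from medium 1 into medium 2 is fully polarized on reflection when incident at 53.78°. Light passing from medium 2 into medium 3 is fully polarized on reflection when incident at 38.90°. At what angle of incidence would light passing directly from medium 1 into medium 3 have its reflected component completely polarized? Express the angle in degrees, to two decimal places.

θ_B ≈ 47.77°

tan θ_B(1→2) = n₂/n₁ = tan 53.78° = 1.3653.
tan θ_B(2→3) = n₃/n₂ = tan 38.90° = 0.8069.
n₃/n₁ = 1.1017. Then tan θ_B(1→3) = n₃/n₁, so θ_B(1→3) = arctan(1.1017) = 47.77°.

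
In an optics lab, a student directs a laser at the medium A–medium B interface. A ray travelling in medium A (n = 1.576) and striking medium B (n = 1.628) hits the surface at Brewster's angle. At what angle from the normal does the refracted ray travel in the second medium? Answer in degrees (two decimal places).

θ_t ≈ 44.07°

θ_B = arctan(n₂/n₁) = arctan(1.628/1.576) = 45.93°.
The refracted ray is perpendicular to the reflected ray, so θ_t = 90° − θ_B = 44.07°.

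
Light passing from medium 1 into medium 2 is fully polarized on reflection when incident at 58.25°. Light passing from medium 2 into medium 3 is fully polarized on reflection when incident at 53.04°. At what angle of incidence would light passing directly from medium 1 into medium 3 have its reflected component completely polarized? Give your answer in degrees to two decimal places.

tan θ_B(1→2) = n₂/n₁ = tan 58.25° = 1.6160.
tan θ_B(2→3) = n₃/n₂ = tan 53.04° = 1.3290.
Multiplying, n₃/n₁ = 1.6160 × 1.3290 = 2.1476, and θ_B(1→3) = arctan 2.1476 = 65.03°.

θ_B ≈ 65.03°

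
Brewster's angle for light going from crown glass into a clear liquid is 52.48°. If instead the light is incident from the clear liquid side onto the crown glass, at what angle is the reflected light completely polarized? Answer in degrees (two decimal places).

Reversing the direction swaps n₁ and n₂, so tan θ_B' = 1/tan θ_B and θ_B' = 90° − θ_B.
Hence θ_B' = 90° − 52.48° = 37.52°.

θ_B' ≈ 37.52°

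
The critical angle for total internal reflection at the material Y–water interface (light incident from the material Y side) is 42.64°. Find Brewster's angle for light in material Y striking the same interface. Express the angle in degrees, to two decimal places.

n₂/n₁ = sin θ_c = sin 42.64° = 0.6774.
tan θ_B equals the same ratio, so θ_B = arctan(0.6774) = 34.11°.

θ_B ≈ 34.11°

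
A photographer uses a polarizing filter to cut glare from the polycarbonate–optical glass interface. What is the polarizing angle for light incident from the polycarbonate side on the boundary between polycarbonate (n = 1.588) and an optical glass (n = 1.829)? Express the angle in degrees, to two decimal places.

Here n₂/n₁ = 1.829/1.588 = 1.1518, and Brewster's law gives tan θ_B = n₂/n₁.
θ_B = arctan(1.1518) = 49.03°.

θ_B ≈ 49.03°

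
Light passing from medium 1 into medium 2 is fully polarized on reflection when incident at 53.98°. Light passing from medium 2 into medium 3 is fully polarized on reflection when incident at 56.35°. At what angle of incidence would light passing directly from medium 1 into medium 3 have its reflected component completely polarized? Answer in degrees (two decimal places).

tan θ_B(1→2) = n₂/n₁ = tan 53.98° = 1.3754.
tan θ_B(2→3) = n₃/n₂ = tan 56.35° = 1.5023.
n₃/n₁ = 2.0662. Then tan θ_B(1→3) = n₃/n₁, so θ_B(1→3) = arctan(2.0662) = 64.17°.

θ_B ≈ 64.17°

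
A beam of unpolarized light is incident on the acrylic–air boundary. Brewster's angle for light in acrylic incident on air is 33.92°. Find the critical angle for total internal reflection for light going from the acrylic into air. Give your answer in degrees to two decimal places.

θ_c ≈ 42.26°

From Brewster, n₂/n₁ = tan θ_B = tan 33.92° = 0.6725.
Then sin θ_c = n₂/n₁ = 0.6725, so θ_c = arcsin 0.6725 = 42.26°.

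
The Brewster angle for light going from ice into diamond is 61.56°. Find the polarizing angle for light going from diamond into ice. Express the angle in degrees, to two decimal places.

tan θ_B' = n₁/n₂ = 1/tan θ_B, so θ_B' = 90° − θ_B.
θ_B' = 90° − 61.56° = 28.44°.

θ_B' ≈ 28.44°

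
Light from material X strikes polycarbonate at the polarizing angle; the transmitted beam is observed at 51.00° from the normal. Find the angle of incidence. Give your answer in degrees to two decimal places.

At Brewster's angle the reflected and refracted rays are perpendicular, so θ_B + θ_t = 90°.
θ_B = 90° − 51.00° = 39.00°.

θ_B ≈ 39.00°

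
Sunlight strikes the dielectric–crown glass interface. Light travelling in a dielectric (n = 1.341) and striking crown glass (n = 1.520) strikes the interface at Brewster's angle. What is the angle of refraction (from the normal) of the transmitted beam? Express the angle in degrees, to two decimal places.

θ_t ≈ 41.42°

First find Brewster's angle: tan θ_B = 1.520/1.341 = 1.1335, giving θ_B = 48.58°.
The refracted ray is perpendicular to the reflected ray, so θ_t = 90° − θ_B = 41.42°.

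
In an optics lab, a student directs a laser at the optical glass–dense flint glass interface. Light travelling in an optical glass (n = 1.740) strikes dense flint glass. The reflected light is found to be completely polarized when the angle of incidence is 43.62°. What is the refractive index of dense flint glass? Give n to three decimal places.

At the polarizing angle, tan θ_B = n₂/n₁ with n₁ on the incident side (an optical glass) and n₂ on the transmitted side (dense flint glass).
n₂ = n₁ tan θ_B = 1.740 × tan 43.62° = 1.658.

n ≈ 1.658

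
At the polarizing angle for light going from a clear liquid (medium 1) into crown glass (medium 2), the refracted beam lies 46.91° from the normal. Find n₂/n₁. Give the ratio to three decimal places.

n₂/n₁ ≈ 0.935

At Brewster incidence θ_B = 90° − θ_t = 90° − 46.91° = 43.09°.
Then n₂/n₁ = tan θ_B = tan 43.09° = 0.935.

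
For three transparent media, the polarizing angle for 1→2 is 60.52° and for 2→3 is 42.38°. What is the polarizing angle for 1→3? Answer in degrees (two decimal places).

θ_B ≈ 58.22°

n₂/n₁ = tan 60.52° = 1.7689 and n₃/n₂ = tan 42.38° = 0.9125.
So n₃/n₁ = (n₂/n₁)(n₃/n₂) = 1.7689 × 0.9125 = 1.6141.
θ_B(1→3) = arctan(1.6141) = 58.22°.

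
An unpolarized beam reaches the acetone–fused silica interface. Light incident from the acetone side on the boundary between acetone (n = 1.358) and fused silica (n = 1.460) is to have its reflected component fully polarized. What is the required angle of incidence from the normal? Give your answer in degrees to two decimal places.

θ_B ≈ 47.07°

Here n₂/n₁ = 1.460/1.358 = 1.0751, and Brewster's law gives tan θ_B = n₂/n₁.
θ_B = arctan(1.0751) = 47.07°.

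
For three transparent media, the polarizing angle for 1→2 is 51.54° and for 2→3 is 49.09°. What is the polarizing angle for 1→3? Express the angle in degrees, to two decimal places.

tan θ_B(1→2) = n₂/n₁ = tan 51.54° = 1.2590.
tan θ_B(2→3) = n₃/n₂ = tan 49.09° = 1.1540.
Multiplying, n₃/n₁ = 1.2590 × 1.1540 = 1.4529, and θ_B(1→3) = arctan 1.4529 = 55.46°.

θ_B ≈ 55.46°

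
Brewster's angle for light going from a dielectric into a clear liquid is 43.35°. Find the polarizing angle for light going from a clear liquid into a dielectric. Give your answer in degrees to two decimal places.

tan θ_B' = n₁/n₂ = 1/tan θ_B, so θ_B' = 90° − θ_B.
θ_B' = 90° − 43.35° = 46.65°.

θ_B' ≈ 46.65°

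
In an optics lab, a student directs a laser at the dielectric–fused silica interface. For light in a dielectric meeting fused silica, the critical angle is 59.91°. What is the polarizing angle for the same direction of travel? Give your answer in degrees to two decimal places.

sin θ_c = n₂/n₁, so n₂/n₁ = sin 59.91° = 0.8652.
Brewster: tan θ_B = n₂/n₁ = 0.8652.
θ_B = arctan(0.8652) = 40.87°.

θ_B ≈ 40.87°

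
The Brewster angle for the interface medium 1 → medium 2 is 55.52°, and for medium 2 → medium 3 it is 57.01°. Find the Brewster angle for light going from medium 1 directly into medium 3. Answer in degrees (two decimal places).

tan θ_B(1→2) = n₂/n₁ = tan 55.52° = 1.4561.
tan θ_B(2→3) = n₃/n₂ = tan 57.01° = 1.5405.
So n₃/n₁ = (n₂/n₁)(n₃/n₂) = 1.4561 × 1.5405 = 2.2431.
θ_B(1→3) = arctan(2.2431) = 65.97°.

θ_B ≈ 65.97°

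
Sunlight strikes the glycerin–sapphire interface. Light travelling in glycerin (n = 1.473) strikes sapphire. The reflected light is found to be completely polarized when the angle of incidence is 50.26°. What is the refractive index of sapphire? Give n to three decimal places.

n ≈ 1.772

Full polarization of the reflected beam means tan θ_B = n₂/n₁, where n₁ is the incident medium (glycerin).
n₂ = n₁ tan θ_B = 1.473 × tan 50.26° = 1.772.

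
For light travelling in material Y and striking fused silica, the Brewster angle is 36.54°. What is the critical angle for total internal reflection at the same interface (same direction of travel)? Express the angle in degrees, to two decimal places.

θ_c ≈ 47.82°

n₂/n₁ = tan 36.54° = 0.7410; the critical angle satisfies sin θ_c = n₂/n₁.
θ_c = arcsin(0.7410) = 47.82°.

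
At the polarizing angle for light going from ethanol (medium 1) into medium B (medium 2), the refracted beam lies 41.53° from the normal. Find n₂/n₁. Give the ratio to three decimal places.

At Brewster incidence θ_B = 90° − θ_t = 90° − 41.53° = 48.47°.
Then n₂/n₁ = tan θ_B = tan 48.47° = 1.129.

n₂/n₁ ≈ 1.129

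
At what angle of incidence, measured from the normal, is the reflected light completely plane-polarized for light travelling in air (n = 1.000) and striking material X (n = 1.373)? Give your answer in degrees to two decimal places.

θ_B ≈ 53.93°

Here n₂/n₁ = 1.373/1.000 = 1.3730, and Brewster's law gives tan θ_B = n₂/n₁.
θ_B = arctan(1.3730) = 53.93°.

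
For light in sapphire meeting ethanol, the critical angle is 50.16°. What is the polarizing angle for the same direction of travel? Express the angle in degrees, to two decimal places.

θ_B ≈ 37.52°

At the critical angle sin θ_c = n₂/n₁, giving n₂/n₁ = sin 50.16° = 0.7678.
Then tan θ_B = n₂/n₁ = 0.7678, so θ_B = arctan 0.7678 = 37.52°.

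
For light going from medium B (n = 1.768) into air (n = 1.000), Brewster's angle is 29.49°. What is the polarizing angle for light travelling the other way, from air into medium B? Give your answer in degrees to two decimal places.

tan θ_B' = n₁/n₂ = 1/tan θ_B, so θ_B' = 90° − θ_B.
θ_B' = 90° − 29.49° = 60.51°.

θ_B' ≈ 60.51°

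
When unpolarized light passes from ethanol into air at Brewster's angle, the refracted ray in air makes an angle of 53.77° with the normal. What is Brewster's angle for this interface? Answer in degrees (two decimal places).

Since the reflected and refracted rays are at right angles at the polarizing angle, θ_B + θ_t = 90°.
θ_B = 90° − 53.77° = 36.23°.

θ_B ≈ 36.23°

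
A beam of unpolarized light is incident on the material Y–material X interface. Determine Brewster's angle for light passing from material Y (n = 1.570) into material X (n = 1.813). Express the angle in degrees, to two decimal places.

Brewster's condition: tan θ_B = n₂/n₁ = 1.813/1.570 = 1.1548.
So θ_B = arctan 1.1548 = 49.11°.

θ_B ≈ 49.11°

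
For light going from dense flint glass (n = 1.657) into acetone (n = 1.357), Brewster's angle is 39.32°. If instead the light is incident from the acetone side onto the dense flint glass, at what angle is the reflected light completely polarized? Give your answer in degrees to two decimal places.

θ_B' ≈ 50.68°

tan θ_B' = n₁/n₂ = 1/tan θ_B, so θ_B' = 90° − θ_B.
θ_B' = 90° − 39.32° = 50.68°.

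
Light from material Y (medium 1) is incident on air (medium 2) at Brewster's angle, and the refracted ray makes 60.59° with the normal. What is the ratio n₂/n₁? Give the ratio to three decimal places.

At Brewster incidence θ_B = 90° − θ_t = 90° − 60.59° = 29.41°.
Then n₂/n₁ = tan θ_B = tan 29.41° = 0.564.

n₂/n₁ ≈ 0.564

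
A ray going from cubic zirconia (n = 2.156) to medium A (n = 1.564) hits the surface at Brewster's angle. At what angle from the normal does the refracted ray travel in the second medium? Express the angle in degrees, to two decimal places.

tan θ_B = n₂/n₁ = 1.564/2.156 = 0.7254, so θ_B = 35.96°.
The refracted ray is perpendicular to the reflected ray, so θ_t = 90° − θ_B = 54.04°.

θ_t ≈ 54.04°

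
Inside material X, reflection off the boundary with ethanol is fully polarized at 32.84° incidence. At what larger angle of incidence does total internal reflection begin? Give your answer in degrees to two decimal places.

θ_c ≈ 40.20°

From Brewster, n₂/n₁ = tan θ_B = tan 32.84° = 0.6454.
Then sin θ_c = n₂/n₁ = 0.6454, so θ_c = arcsin 0.6454 = 40.20°.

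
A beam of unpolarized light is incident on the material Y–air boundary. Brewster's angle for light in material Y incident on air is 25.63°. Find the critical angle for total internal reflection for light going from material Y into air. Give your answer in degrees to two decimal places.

n₂/n₁ = tan 25.63° = 0.4798; the critical angle satisfies sin θ_c = n₂/n₁.
θ_c = arcsin(0.4798) = 28.67°.

θ_c ≈ 28.67°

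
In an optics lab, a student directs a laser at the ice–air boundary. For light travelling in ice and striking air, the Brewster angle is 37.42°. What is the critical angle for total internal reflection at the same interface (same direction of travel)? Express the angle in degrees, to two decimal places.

n₂/n₁ = tan 37.42° = 0.7651; the critical angle satisfies sin θ_c = n₂/n₁.
θ_c = arcsin(0.7651) = 49.92°.

θ_c ≈ 49.92°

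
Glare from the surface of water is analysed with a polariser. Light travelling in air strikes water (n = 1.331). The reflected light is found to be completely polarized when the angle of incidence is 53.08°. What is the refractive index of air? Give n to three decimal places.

n ≈ 1.000

Full polarization of the reflected beam means tan θ_B = n₂/n₁, where n₁ is the incident medium (air).
n₁ = n₂ / tan θ_B = 1.331 / tan 53.08° = 1.000.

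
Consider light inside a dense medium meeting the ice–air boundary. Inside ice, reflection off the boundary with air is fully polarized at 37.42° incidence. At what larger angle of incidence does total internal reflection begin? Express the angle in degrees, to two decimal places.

θ_c ≈ 49.92°

tan θ_B = n₂/n₁ = tan 37.42° = 0.7651.
Total internal reflection: sin θ_c = n₂/n₁ = 0.7651.
θ_c = arcsin(0.7651) = 49.92°.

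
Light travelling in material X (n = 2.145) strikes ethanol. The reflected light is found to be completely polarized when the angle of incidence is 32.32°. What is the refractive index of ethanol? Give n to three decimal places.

n ≈ 1.357

Brewster's law: tan θ_B = n₂/n₁ (light incident in material X, refracted into ethanol).
n₂ = n₁ tan θ_B = 2.145 × tan 32.32° = 1.357.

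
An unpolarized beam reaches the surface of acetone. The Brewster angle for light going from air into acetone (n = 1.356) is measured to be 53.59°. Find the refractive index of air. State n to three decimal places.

n ≈ 1.000

Full polarization of the reflected beam means tan θ_B = n₂/n₁, where n₁ is the incident medium (air).
n₁ = n₂ / tan θ_B = 1.356 / tan 53.59° = 1.000.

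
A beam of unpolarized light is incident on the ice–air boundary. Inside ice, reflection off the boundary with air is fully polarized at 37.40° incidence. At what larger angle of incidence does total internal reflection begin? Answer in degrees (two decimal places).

θ_c ≈ 49.87°

From Brewster, n₂/n₁ = tan θ_B = tan 37.40° = 0.7646.
Then sin θ_c = n₂/n₁ = 0.7646, so θ_c = arcsin 0.7646 = 49.87°.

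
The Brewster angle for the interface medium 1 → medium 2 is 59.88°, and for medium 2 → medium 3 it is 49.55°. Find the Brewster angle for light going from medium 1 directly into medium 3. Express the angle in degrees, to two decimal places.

tan θ_B(1→2) = n₂/n₁ = tan 59.88° = 1.7237.
tan θ_B(2→3) = n₃/n₂ = tan 49.55° = 1.1729.
So n₃/n₁ = (n₂/n₁)(n₃/n₂) = 1.7237 × 1.1729 = 2.0218.
θ_B(1→3) = arctan(2.0218) = 63.68°.

θ_B ≈ 63.68°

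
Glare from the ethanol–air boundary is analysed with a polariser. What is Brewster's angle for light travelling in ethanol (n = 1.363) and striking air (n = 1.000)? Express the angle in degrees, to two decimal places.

Brewster's condition: tan θ_B = n₂/n₁ = 1.000/1.363 = 0.7337. Taking the arctangent, θ_B = 36.27°.

θ_B ≈ 36.27°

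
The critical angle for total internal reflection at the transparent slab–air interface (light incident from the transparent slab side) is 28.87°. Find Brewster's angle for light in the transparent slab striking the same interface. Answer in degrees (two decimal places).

θ_B ≈ 25.77°

sin θ_c = n₂/n₁, so n₂/n₁ = sin 28.87° = 0.4828.
Brewster: tan θ_B = n₂/n₁ = 0.4828.
θ_B = arctan(0.4828) = 25.77°.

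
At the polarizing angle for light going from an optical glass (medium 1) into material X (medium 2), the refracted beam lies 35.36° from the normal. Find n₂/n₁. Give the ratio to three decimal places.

n₂/n₁ ≈ 1.409

At Brewster incidence θ_B = 90° − θ_t = 90° − 35.36° = 54.64°.
tan θ_B = n₂/n₁, so n₂/n₁ = tan 54.64° = 1.409.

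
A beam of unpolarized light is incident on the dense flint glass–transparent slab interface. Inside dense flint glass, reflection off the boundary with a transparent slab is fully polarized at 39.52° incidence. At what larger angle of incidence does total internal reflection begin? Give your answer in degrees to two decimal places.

θ_c ≈ 55.58°

From Brewster, n₂/n₁ = tan θ_B = tan 39.52° = 0.8249.
Then sin θ_c = n₂/n₁ = 0.8249, so θ_c = arcsin 0.8249 = 55.58°.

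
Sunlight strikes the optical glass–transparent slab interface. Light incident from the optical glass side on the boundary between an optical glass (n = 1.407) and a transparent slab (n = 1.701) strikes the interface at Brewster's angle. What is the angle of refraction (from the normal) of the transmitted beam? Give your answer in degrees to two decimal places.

θ_t ≈ 39.60°

θ_B = arctan(n₂/n₁) = arctan(1.701/1.407) = 50.40°.
At Brewster's angle the reflected and refracted rays are perpendicular, so θ_t = 90° − θ_B = 90° − 50.40° = 39.60°.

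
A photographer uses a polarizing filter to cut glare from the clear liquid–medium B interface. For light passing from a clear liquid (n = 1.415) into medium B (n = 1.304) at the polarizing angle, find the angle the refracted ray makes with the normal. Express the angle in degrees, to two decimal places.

First find Brewster's angle: tan θ_B = 1.304/1.415 = 0.9216, giving θ_B = 42.66°.
The refracted ray is perpendicular to the reflected ray, so θ_t = 90° − θ_B = 47.34°.

θ_t ≈ 47.34°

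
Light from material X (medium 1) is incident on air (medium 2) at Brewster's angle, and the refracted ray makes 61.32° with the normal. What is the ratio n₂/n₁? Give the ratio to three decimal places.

n₂/n₁ ≈ 0.547

θ_B + θ_t = 90°, so θ_B = 90° − 61.32° = 28.68°.
tan θ_B = n₂/n₁, so n₂/n₁ = tan 28.68° = 0.547.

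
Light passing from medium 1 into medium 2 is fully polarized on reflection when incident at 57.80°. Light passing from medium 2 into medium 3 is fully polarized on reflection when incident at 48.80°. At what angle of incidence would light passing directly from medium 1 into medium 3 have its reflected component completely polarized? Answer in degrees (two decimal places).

θ_B ≈ 61.13°

n₂/n₁ = tan 57.80° = 1.5880 and n₃/n₂ = tan 48.80° = 1.1423.
Multiplying, n₃/n₁ = 1.5880 × 1.1423 = 1.8139, and θ_B(1→3) = arctan 1.8139 = 61.13°.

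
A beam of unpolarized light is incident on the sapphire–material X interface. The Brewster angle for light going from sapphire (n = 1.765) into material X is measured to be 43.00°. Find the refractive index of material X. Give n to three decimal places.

At the Brewster angle, tan θ_B = n₂/n₁ with n₁ on the incident side (sapphire) and n₂ on the transmitted side (material X).
n₂ = n₁ tan θ_B = 1.765 × tan 43.00° = 1.646.

n ≈ 1.646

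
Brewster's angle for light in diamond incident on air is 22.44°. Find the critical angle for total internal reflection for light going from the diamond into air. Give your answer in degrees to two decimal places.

From Brewster, n₂/n₁ = tan θ_B = tan 22.44° = 0.4130.
Then sin θ_c = n₂/n₁ = 0.4130, so θ_c = arcsin 0.4130 = 24.39°.

θ_c ≈ 24.39°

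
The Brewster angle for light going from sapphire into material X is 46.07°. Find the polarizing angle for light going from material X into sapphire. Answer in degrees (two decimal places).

θ_B' ≈ 43.93°

tan θ_B' = n₁/n₂ = 1/tan θ_B, so θ_B' = 90° − θ_B.
θ_B' = 90° − 46.07° = 43.93°.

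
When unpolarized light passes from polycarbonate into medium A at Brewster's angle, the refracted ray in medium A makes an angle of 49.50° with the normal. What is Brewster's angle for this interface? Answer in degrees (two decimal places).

Brewster's condition makes the reflected and refracted beams perpendicular: θ_B + θ_t = 90°.
So θ_B = 90° − θ_t = 90° − 49.50° = 40.50°.

θ_B ≈ 40.50°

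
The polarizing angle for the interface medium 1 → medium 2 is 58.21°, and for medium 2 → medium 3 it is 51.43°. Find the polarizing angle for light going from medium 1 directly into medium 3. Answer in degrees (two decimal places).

θ_B ≈ 63.70°

Each Brewster angle gives a ratio: n₂/n₁ = tan 58.21° = 1.6135, n₃/n₂ = tan 51.43° = 1.2540.
So n₃/n₁ = (n₂/n₁)(n₃/n₂) = 1.6135 × 1.2540 = 2.0233.
θ_B(1→3) = arctan(2.0233) = 63.70°.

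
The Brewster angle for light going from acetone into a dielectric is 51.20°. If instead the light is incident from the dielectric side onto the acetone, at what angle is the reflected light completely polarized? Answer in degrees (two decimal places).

Reversing the direction swaps n₁ and n₂, so tan θ_B' = 1/tan θ_B and θ_B' = 90° − θ_B.
Hence θ_B' = 90° − 51.20° = 38.80°.

θ_B' ≈ 38.80°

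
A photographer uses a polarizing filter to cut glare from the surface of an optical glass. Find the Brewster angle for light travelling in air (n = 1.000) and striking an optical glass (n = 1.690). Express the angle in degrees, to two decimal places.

Here n₂/n₁ = 1.690/1.000 = 1.6900, and Brewster's law gives tan θ_B = n₂/n₁.
θ_B = arctan(1.6900) = 59.39°.

θ_B ≈ 59.39°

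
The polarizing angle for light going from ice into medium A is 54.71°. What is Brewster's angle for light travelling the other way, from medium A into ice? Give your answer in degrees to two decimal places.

θ_B' ≈ 35.29°

tan θ_B' = n₁/n₂ = 1/tan θ_B, so θ_B' = 90° − θ_B.
θ_B' = 90° − 54.71° = 35.29°.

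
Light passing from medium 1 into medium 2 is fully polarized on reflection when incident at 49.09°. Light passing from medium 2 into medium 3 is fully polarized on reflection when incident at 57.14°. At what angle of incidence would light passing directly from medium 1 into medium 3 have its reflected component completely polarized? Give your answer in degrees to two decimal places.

tan θ_B(1→2) = n₂/n₁ = tan 49.09° = 1.1540.
tan θ_B(2→3) = n₃/n₂ = tan 57.14° = 1.5481.
n₃/n₁ = 1.7866. Then tan θ_B(1→3) = n₃/n₁, so θ_B(1→3) = arctan(1.7866) = 60.76°.

θ_B ≈ 60.76°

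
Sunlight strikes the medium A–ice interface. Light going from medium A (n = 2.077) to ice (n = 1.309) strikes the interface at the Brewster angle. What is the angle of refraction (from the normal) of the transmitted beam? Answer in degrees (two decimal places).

θ_t ≈ 57.78°

tan θ_B = n₂/n₁ = 1.309/2.077 = 0.6302, so θ_B = 32.22°.
Since θ_B + θ_t = 90° at Brewster incidence, θ_t = 90° − 32.22° = 57.78°.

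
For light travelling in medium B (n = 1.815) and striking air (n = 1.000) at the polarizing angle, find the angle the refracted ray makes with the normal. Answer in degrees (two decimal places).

tan θ_B = n₂/n₁ = 1.000/1.815 = 0.5510, so θ_B = 28.85°.
The refracted ray is perpendicular to the reflected ray, so θ_t = 90° − θ_B = 61.15°.

θ_t ≈ 61.15°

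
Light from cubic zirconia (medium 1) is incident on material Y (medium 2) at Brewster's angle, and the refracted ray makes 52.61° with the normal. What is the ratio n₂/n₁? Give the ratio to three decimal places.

θ_B + θ_t = 90°, so θ_B = 90° − 52.61° = 37.39°.
tan θ_B = n₂/n₁, so n₂/n₁ = tan 37.39° = 0.764.

n₂/n₁ ≈ 0.764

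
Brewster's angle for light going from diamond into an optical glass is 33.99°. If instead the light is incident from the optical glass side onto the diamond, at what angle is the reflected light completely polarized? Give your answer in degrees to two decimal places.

θ_B' ≈ 56.01°

The two Brewster angles are complementary: θ_B' = 90° − θ_B = 90° − 33.99° = 56.01°.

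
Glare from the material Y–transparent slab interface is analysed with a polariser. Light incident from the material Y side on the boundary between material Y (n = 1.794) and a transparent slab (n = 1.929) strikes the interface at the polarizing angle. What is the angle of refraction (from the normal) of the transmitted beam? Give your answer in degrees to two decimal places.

First find Brewster's angle: tan θ_B = 1.929/1.794 = 1.0753, giving θ_B = 47.08°.
The refracted ray is perpendicular to the reflected ray, so θ_t = 90° − θ_B = 42.92°.

θ_t ≈ 42.92°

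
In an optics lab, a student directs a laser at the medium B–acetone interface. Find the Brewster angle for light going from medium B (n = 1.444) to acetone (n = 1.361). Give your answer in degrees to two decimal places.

θ_B ≈ 43.31°

tan θ_B = n₂/n₁ = 1.361/1.444 = 0.9425.
So θ_B = arctan 0.9425 = 43.31°.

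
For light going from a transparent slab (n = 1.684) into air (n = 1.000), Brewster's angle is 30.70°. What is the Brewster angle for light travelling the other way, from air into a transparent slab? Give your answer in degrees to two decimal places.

θ_B' ≈ 59.30°

Reversing the direction swaps n₁ and n₂, so tan θ_B' = 1/tan θ_B and θ_B' = 90° − θ_B.
Hence θ_B' = 90° − 30.70° = 59.30°.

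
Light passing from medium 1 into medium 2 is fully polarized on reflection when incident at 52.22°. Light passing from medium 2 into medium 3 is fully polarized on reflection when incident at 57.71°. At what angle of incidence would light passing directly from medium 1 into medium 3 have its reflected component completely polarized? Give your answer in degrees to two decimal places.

θ_B ≈ 63.90°

n₂/n₁ = tan 52.22° = 1.2901 and n₃/n₂ = tan 57.71° = 1.5825.
So n₃/n₁ = (n₂/n₁)(n₃/n₂) = 1.2901 × 1.5825 = 2.0416.
θ_B(1→3) = arctan(2.0416) = 63.90°.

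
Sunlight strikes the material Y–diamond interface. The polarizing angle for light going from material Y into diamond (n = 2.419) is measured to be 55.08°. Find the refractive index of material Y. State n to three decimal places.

n ≈ 1.689

Full polarization of the reflected beam means tan θ_B = n₂/n₁, where n₁ is the incident medium (material Y).
n₁ = n₂ / tan θ_B = 2.419 / tan 55.08° = 1.689.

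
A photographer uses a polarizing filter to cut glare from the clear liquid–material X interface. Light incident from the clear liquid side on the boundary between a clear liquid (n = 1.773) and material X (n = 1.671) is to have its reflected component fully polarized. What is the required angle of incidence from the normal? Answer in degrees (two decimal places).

θ_B ≈ 43.30°

Brewster's condition: tan θ_B = n₂/n₁ = 1.671/1.773 = 0.9425. Taking the arctangent, θ_B = 43.30°.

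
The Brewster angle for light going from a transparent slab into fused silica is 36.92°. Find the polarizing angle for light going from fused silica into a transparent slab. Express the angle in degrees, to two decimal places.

The two Brewster angles are complementary: θ_B' = 90° − θ_B = 90° − 36.92° = 53.08°.

θ_B' ≈ 53.08°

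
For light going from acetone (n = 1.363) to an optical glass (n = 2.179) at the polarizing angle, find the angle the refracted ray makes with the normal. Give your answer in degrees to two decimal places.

θ_t ≈ 32.03°

θ_B = arctan(n₂/n₁) = arctan(2.179/1.363) = 57.97°.
The refracted ray is perpendicular to the reflected ray, so θ_t = 90° − θ_B = 32.03°.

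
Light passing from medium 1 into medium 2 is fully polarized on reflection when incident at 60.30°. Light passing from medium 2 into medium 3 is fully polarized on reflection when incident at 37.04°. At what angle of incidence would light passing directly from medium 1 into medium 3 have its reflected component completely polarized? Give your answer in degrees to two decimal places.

θ_B ≈ 52.92°

Each Brewster angle gives a ratio: n₂/n₁ = tan 60.30° = 1.7532, n₃/n₂ = tan 37.04° = 0.7546.
Multiplying, n₃/n₁ = 1.7532 × 0.7546 = 1.3230, and θ_B(1→3) = arctan 1.3230 = 52.92°.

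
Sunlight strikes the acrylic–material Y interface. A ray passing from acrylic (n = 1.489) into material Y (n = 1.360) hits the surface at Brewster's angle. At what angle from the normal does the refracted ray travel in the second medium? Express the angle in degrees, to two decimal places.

θ_B = arctan(n₂/n₁) = arctan(1.360/1.489) = 42.41°.
Since θ_B + θ_t = 90° at Brewster incidence, θ_t = 90° − 42.41° = 47.59°.

θ_t ≈ 47.59°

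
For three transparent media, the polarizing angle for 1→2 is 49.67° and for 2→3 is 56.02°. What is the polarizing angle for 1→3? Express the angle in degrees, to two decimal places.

Each Brewster angle gives a ratio: n₂/n₁ = tan 49.67° = 1.1779, n₃/n₂ = tan 56.02° = 1.4837.
Multiplying, n₃/n₁ = 1.1779 × 1.4837 = 1.7476, and θ_B(1→3) = arctan 1.7476 = 60.22°.

θ_B ≈ 60.22°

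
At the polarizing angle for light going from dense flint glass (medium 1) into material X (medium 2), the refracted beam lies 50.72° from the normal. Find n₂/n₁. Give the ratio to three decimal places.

n₂/n₁ ≈ 0.818

θ_B + θ_t = 90°, so θ_B = 90° − 50.72° = 39.28°.
Then n₂/n₁ = tan θ_B = tan 39.28° = 0.818.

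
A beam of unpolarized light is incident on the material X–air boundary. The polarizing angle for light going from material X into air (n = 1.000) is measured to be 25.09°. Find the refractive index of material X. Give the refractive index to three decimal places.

At the polarizing angle, tan θ_B = n₂/n₁ with n₁ on the incident side (material X) and n₂ on the transmitted side (air).
n₁ = n₂ / tan θ_B = 1.000 / tan 25.09° = 2.136.

n ≈ 2.136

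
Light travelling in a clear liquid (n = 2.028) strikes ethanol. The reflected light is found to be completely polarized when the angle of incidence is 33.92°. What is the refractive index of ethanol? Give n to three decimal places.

Brewster's law: tan θ_B = n₂/n₁ (light incident in a clear liquid, refracted into ethanol).
n₂ = n₁ tan θ_B = 2.028 × tan 33.92° = 1.364.

n ≈ 1.364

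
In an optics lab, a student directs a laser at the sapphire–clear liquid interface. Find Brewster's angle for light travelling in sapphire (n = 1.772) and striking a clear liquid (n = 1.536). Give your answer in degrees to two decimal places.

θ_B ≈ 40.92°

Here n₂/n₁ = 1.536/1.772 = 0.8668, and Brewster's law gives tan θ_B = n₂/n₁. Taking the arctangent, θ_B = 40.92°.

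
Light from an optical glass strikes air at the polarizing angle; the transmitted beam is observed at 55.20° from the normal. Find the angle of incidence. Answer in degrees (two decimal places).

At Brewster's angle the reflected and refracted rays are perpendicular, so θ_B + θ_t = 90°.
θ_B = 90° − 55.20° = 34.80°.

θ_B ≈ 34.80°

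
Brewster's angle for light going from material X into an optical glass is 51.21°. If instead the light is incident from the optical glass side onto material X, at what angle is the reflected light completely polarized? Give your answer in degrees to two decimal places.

Reversing the direction swaps n₁ and n₂, so tan θ_B' = 1/tan θ_B and θ_B' = 90° − θ_B.
Hence θ_B' = 90° − 51.21° = 38.79°.

θ_B' ≈ 38.79°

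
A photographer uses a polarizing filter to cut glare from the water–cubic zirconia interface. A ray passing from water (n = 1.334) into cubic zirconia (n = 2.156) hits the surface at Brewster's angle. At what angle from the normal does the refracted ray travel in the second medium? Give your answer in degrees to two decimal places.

θ_t ≈ 31.75°

θ_B = arctan(n₂/n₁) = arctan(2.156/1.334) = 58.25°.
Since θ_B + θ_t = 90° at Brewster incidence, θ_t = 90° − 58.25° = 31.75°.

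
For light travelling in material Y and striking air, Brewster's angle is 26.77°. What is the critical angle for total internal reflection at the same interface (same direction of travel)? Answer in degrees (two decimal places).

tan θ_B = n₂/n₁ = tan 26.77° = 0.5045.
Total internal reflection: sin θ_c = n₂/n₁ = 0.5045.
θ_c = arcsin(0.5045) = 30.30°.

θ_c ≈ 30.30°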